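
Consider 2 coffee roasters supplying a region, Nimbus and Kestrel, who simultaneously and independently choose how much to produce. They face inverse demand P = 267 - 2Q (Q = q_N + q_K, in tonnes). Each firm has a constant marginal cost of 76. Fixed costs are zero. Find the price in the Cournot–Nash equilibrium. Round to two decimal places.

139.67

A representative firm's profit is π_i = q_i(267 - 2Q) - 76q_i.
Setting ∂π_i/∂q_i = 0 with rivals' quantities fixed: 191 - 4q_i - 2q_j = 0.
By symmetry each firm produces the same amount; substituting q_j = q_i yields q_i = 191/6.
Total output Q = 191/3, so price P = 267 - 2·(191/3) = 419/3.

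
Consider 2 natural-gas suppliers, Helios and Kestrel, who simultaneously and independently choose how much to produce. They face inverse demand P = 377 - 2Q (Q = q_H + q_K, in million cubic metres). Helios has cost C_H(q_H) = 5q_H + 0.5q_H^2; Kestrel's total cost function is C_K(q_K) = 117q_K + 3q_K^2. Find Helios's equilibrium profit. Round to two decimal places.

12098.30

Helios's profit: π_H = (377 - 2Q)q_H - (5q_H + (1/2)q_H²). Setting ∂π_H/∂q_H = 0: 372 - 5q_H - 2(q_K) = 0.
Kestrel's profit: π_K = (377 - 2Q)q_K - (117q_K + 3q_K²). Setting ∂π_K/∂q_K = 0: 260 - 10q_K - 2(q_H) = 0.
Rearranging gives the reaction functions q_H = (372 - 2q_K)/5 and q_K = (260 - 2q_H)/10.
Substituting one into the other gives q_H = 1600/23 and q_K = 278/23.
Price P = 377 - 2·(1878/23) = 213.6957.
Helios's profit: 213.6957·(1600/23) - 5·(1600/23) - (1/2)(1600/23)² = 12098.2987.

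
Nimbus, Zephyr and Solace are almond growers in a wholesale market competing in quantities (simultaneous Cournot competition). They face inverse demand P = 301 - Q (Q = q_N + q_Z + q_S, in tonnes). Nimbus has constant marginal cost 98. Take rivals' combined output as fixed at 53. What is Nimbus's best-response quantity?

With rivals' combined output fixed at 53, Nimbus's profit is π_N = (301 - 53 - q_N)q_N - (98q_N) = (248 - q_N)q_N - (98q_N).
∂π_N/∂q_N = 150 - 2q_N = 0, so q_N = 75.

75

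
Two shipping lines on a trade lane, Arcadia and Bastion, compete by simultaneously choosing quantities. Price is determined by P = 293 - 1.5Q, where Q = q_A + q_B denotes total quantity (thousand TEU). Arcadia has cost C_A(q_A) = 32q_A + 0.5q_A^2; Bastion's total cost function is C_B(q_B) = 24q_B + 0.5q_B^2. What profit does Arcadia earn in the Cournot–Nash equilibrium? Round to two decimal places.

4339.73

Arcadia's profit: π_A = (293 - 1.5Q)q_A - (32q_A + (1/2)q_A²). Setting ∂π_A/∂q_A = 0: 261 - 4q_A - (3/2)(q_B) = 0.
Bastion's first-order condition: 269 - 4q_B - (3/2)(q_A) = 0.
So q_A = (261 - (3/2)q_B)/4 and q_B = (269 - (3/2)q_A)/4.
Substituting one into the other gives q_A = 46.5818 and q_B = 49.7818.
Price P = 293 - (3/2)·(1060/11) = 1633/11.
Arcadia's profit: (1633/11)·46.5818 - 32·46.5818 - (1/2)·46.5818² = 4339.7316.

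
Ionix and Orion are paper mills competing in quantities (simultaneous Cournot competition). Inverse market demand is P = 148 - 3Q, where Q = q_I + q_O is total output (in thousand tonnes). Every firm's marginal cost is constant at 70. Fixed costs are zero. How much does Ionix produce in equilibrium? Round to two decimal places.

A representative firm's profit is π_i = q_i(148 - 3Q) - 70q_i.
Setting ∂π_i/∂q_i = 0 with rivals' quantities fixed: 78 - 6q_i - 3q_j = 0.
With identical firms every q_j equals q_i, so q_j = q_i and 78 = 9q_i, giving q_i = 26/3.

8.67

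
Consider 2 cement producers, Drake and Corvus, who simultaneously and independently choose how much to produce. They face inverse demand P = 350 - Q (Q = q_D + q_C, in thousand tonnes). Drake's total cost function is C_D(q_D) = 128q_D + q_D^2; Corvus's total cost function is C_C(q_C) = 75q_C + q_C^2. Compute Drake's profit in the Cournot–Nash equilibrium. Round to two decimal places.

Drake's profit: π_D = (350 - Q)q_D - (128q_D + q_D²). Setting ∂π_D/∂q_D = 0: 222 - 4q_D - (q_C) = 0.
Corvus's profit: π_C = (350 - Q)q_C - (75q_C + q_C²). Setting ∂π_C/∂q_C = 0: 275 - 4q_C - (q_D) = 0.
Best responses: q_D = (222 - q_C)/4, q_C = (275 - q_D)/4.
Solving the pair: q_D = 613/15, q_C = 878/15.
Price P = 350 - 497/5 = 1253/5.
Drake's profit: (1253/5)·(613/15) - 128·(613/15) - (613/15)² = 3340.1689.

3340.17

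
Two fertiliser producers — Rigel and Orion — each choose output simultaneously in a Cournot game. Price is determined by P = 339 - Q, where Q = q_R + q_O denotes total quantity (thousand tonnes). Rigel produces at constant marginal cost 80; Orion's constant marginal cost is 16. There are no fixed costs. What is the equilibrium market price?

Rigel's profit: π_R = (339 - Q)q_R - (80q_R). Setting ∂π_R/∂q_R = 0: 259 - 2q_R - (q_O) = 0.
Orion's first-order condition: 323 - 2q_O - (q_R) = 0.
Rearranging gives the reaction functions q_R = (259 - q_O)/2 and q_O = (323 - q_R)/2.
Solving the pair: q_R = 65, q_O = 129.
Total output Q = 194, so price P = 339 - 194 = 145.

145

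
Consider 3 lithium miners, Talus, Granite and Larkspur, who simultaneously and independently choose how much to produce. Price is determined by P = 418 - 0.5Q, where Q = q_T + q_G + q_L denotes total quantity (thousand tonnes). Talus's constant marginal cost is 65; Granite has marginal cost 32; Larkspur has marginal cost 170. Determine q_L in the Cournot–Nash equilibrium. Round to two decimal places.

Talus's profit: π_T = (418 - 0.5Q)q_T - (65q_T). Setting ∂π_T/∂q_T = 0: 353 - q_T - (1/2)(q_G + q_L) = 0.
Granite's profit: π_G = (418 - 0.5Q)q_G - (32q_G). Setting ∂π_G/∂q_G = 0: 386 - q_G - (1/2)(q_T + q_L) = 0.
Larkspur's first-order condition: 248 - q_L - (1/2)(q_T + q_G) = 0.
Adding the 3 conditions: 987 − Q − Q = 0, i.e. Q = 987/2.
Back-substituting: q_T = (353 − 987/4)/(1/2) = 425/2, q_G = (386 − 987/4)/(1/2) = 557/2, q_L = (248 − 987/4)/(1/2) = 5/2.

2.50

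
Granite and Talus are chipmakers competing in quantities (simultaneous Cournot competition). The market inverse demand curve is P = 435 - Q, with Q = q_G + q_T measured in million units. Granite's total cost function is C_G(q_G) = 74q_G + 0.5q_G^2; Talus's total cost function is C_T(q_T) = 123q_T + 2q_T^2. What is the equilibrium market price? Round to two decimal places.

Granite's profit: π_G = (435 - Q)q_G - (74q_G + (1/2)q_G²). Setting ∂π_G/∂q_G = 0: 361 - 3q_G - (q_T) = 0.
Talus's profit: π_T = (435 - Q)q_T - (123q_T + 2q_T²). Setting ∂π_T/∂q_T = 0: 312 - 6q_T - (q_G) = 0.
Best responses: q_G = (361 - q_T)/3, q_T = (312 - q_G)/6.
Solving the pair: q_G = 1854/17, q_T = 575/17.
Total output Q = 142.8824, so price P = 435 - 142.8824 = 292.1176.

292.12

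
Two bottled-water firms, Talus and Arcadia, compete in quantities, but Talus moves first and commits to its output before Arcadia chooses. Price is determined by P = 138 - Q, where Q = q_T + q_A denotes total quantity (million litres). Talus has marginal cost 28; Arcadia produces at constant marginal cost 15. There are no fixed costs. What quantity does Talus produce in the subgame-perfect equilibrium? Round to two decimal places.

48.50

Solve by backward induction. Given q_T, the follower Arcadia maximises π_A = (138 - q_T - q_A)q_A - 15q_A.
Setting the follower's marginal profit to zero, 123 - q_T - 2q_A = 0, i.e. q_A = (123 - q_T)/2.
The leader anticipates this reaction. Substituting into P = 138 - Q gives P = 153/2 - (1/2)q_T, so π_T = (153/2 - (1/2)q_T)q_T - 28q_T.
Maximising: ∂π_T/∂q_T = 97/2 - q_T = 0, giving q_T = 97/2.
Then q_A = (123 - 97/2)/2 = 149/4.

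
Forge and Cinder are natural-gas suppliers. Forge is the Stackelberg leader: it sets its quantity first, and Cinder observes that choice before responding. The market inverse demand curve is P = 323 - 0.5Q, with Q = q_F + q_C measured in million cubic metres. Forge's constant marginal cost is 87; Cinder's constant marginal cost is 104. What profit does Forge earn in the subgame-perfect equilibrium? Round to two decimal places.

The follower Cinder best-responds to any q_F: π_C = (323 - 0.5Q)q_C - 104q_C.
∂π_C/∂q_C = 219 - (1/2)q_F - q_C = 0 gives the reaction function q_C = (219 - (1/2)q_F).
Forge substitutes q_C(q_F) into its own profit: π_F = q_F(323 - (1/2)q_F - (219 - (1/2)q_F)/2) - 87q_F = (427/2 - (1/4)q_F)q_F - 87q_F.
Maximising: ∂π_F/∂q_F = 253/2 - (1/2)q_F = 0, giving q_F = 253.
Then q_C = (219 - (1/2)·253) = 185/2.
Price P = 323 - (1/2)·(691/2) = 601/4.
Forge's profit: (601/4 - 87)·253 = 16002.2500.

16002.25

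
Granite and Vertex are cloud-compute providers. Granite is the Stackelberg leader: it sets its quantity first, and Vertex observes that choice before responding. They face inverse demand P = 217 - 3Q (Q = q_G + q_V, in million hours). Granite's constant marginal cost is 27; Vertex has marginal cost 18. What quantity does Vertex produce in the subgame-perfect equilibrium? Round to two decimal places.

The follower Vertex best-responds to any q_G: π_V = (217 - 3Q)q_V - 18q_V.
∂π_V/∂q_V = 199 - 3q_G - 6q_V = 0 gives the reaction function q_V = (199 - 3q_G)/6.
The leader anticipates this reaction. Substituting into P = 217 - 3Q gives P = 235/2 - (3/2)q_G, so π_G = (235/2 - (3/2)q_G)q_G - 27q_G.
The leader's first-order condition 181/2 - 3q_G = 0 yields q_G = 181/6.
Then q_V = (199 - 3·(181/6))/6 = 217/12.

18.08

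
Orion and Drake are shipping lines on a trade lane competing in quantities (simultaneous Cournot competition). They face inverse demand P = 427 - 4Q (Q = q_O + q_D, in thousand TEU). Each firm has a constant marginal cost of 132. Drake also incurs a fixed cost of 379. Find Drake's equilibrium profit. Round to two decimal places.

2038.36

Each firm earns π_i = (427 - 4Q)q_i - 132q_i.
First-order condition (treating rivals' output as given): 295 - 8q_i - 4q_j = 0.
With identical firms every q_j equals q_i, so q_j = q_i and 295 = 12q_i, giving q_i = 295/12.
Price P = 427 - 4·(295/6) = 691/3.
Drake's profit: (691/3 - 132)·(295/12) - 379 = 2038.3611.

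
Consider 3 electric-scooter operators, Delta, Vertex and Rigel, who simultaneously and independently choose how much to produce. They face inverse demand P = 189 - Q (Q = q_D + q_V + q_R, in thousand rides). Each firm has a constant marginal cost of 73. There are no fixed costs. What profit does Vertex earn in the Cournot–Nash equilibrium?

841

A representative firm's profit is π_i = q_i(189 - Q) - 73q_i.
First-order condition (treating rivals' output as given): 116 - 2q_i - Σ_{j≠i} q_j = 0.
By symmetry each firm produces the same amount; substituting Σ_{j≠i} q_j = 2q_i yields q_i = 116/4 = 29.
Price P = 189 - 87 = 102.
Vertex's profit: (102 - 73)·29 = 841.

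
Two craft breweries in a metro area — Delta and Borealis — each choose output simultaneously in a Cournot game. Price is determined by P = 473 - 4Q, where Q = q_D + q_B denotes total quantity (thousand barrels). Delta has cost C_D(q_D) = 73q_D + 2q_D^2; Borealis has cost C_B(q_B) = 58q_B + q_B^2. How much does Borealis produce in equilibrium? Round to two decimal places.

Delta's profit: π_D = (473 - 4Q)q_D - (73q_D + 2q_D²). Setting ∂π_D/∂q_D = 0: 400 - 12q_D - 4(q_B) = 0.
Borealis's profit: π_B = (473 - 4Q)q_B - (58q_B + q_B²). Setting ∂π_B/∂q_B = 0: 415 - 10q_B - 4(q_D) = 0.
Best responses: q_D = (400 - 4q_B)/12, q_B = (415 - 4q_D)/10.
Substituting one into the other gives q_D = 45/2 and q_B = 65/2.

32.50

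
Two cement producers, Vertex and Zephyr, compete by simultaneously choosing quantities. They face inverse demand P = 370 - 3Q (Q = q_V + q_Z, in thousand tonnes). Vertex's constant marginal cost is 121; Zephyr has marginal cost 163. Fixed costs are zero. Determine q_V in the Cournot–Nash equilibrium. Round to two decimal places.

Vertex's profit: π_V = (370 - 3Q)q_V - (121q_V). Setting ∂π_V/∂q_V = 0: 249 - 6q_V - 3(q_Z) = 0.
Zephyr's profit: π_Z = (370 - 3Q)q_Z - (163q_Z). Setting ∂π_Z/∂q_Z = 0: 207 - 6q_Z - 3(q_V) = 0.
Best responses: q_V = (249 - 3q_Z)/6, q_Z = (207 - 3q_V)/6.
Solving the pair: q_V = 97/3, q_Z = 55/3.

32.33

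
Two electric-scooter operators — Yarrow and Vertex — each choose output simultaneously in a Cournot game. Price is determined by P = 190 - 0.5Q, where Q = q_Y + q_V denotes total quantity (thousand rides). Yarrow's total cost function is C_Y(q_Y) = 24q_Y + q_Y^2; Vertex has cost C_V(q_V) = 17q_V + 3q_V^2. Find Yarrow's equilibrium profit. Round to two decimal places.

Yarrow's profit: π_Y = (190 - 0.5Q)q_Y - (24q_Y + q_Y²). Setting ∂π_Y/∂q_Y = 0: 166 - 3q_Y - (1/2)(q_V) = 0.
Vertex's profit: π_V = (190 - 0.5Q)q_V - (17q_V + 3q_V²). Setting ∂π_V/∂q_V = 0: 173 - 7q_V - (1/2)(q_Y) = 0.
Rearranging gives the reaction functions q_Y = (166 - (1/2)q_V)/3 and q_V = (173 - (1/2)q_Y)/7.
Solving the pair: q_Y = 51.8313, q_V = 1744/83.
Price P = 190 - (1/2)·72.8434 = 153.5783.
Yarrow's profit: 153.5783·51.8313 - 24·51.8313 - 51.8313² = 4029.7294.

4029.73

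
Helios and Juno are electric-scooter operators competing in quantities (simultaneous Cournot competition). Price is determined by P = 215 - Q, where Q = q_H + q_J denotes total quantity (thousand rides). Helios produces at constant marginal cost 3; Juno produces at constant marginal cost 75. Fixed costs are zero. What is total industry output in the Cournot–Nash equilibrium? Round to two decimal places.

Helios's profit: π_H = (215 - Q)q_H - (3q_H). Setting ∂π_H/∂q_H = 0: 212 - 2q_H - (q_J) = 0.
Juno's profit: π_J = (215 - Q)q_J - (75q_J). Setting ∂π_J/∂q_J = 0: 140 - 2q_J - (q_H) = 0.
Rearranging gives the reaction functions q_H = (212 - q_J)/2 and q_J = (140 - q_H)/2.
Substituting one into the other gives q_H = 284/3 and q_J = 68/3.
Total output Q = 284/3 + 68/3 = 352/3.

117.33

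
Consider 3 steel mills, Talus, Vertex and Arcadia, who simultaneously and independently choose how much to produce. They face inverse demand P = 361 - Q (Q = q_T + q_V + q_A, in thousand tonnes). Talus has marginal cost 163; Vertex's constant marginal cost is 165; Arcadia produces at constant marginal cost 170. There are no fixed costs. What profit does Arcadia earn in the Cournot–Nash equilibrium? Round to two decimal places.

2002.56

Talus's profit: π_T = (361 - Q)q_T - (163q_T). Setting ∂π_T/∂q_T = 0: 198 - 2q_T - (q_V + q_A) = 0.
Vertex's profit: π_V = (361 - Q)q_V - (165q_V). Setting ∂π_V/∂q_V = 0: 196 - 2q_V - (q_T + q_A) = 0.
Arcadia's first-order condition: 191 - 2q_A - (q_T + q_V) = 0.
Adding the 3 conditions: 585 − 2Q − 2Q = 0, i.e. Q = 585/4.
Back-substituting: q_T = (198 − 585/4) = 207/4, q_V = (196 − 585/4) = 199/4, q_A = (191 − 585/4) = 179/4.
Price P = 361 - 585/4 = 859/4.
Arcadia's profit: (859/4 - 170)·(179/4) = 2002.5625.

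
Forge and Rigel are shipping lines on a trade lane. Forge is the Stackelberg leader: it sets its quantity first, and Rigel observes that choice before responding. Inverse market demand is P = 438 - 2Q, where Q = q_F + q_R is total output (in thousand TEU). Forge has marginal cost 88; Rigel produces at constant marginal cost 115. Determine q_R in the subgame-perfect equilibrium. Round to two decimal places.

The follower Rigel best-responds to any q_F: π_R = (438 - 2Q)q_R - 115q_R.
Setting the follower's marginal profit to zero, 323 - 2q_F - 4q_R = 0, i.e. q_R = (323 - 2q_F)/4.
Forge substitutes q_R(q_F) into its own profit: π_F = q_F(438 - 2q_F - (323 - 2q_F)/2) - 88q_F = (553/2 - q_F)q_F - 88q_F.
The leader's first-order condition 377/2 - 2q_F = 0 yields q_F = 377/4.
Then q_R = (323 - 2·(377/4))/4 = 269/8.

33.63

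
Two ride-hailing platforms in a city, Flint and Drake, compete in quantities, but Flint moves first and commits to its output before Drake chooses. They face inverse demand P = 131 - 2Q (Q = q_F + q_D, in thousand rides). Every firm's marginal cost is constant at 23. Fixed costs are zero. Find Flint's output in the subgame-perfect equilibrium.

Solve by backward induction. Given q_F, the follower Drake maximises π_D = (131 - 2q_F - 2q_D)q_D - 23q_D.
∂π_D/∂q_D = 108 - 2q_F - 4q_D = 0 gives the reaction function q_D = (108 - 2q_F)/4.
The leader anticipates this reaction. Substituting into P = 131 - 2Q gives P = 77 - q_F, so π_F = (77 - q_F)q_F - 23q_F.
The leader's first-order condition 54 - 2q_F = 0 yields q_F = 27.
Then q_D = (108 - 2·27)/4 = 27/2.

27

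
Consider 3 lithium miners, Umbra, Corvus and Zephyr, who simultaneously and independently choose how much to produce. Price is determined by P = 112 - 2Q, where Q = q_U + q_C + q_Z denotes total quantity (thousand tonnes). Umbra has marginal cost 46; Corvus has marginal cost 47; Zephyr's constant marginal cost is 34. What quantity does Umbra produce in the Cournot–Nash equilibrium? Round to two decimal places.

6.88

Umbra's profit: π_U = (112 - 2Q)q_U - (46q_U). Setting ∂π_U/∂q_U = 0: 66 - 4q_U - 2(q_C + q_Z) = 0.
Corvus's profit: π_C = (112 - 2Q)q_C - (47q_C). Setting ∂π_C/∂q_C = 0: 65 - 4q_C - 2(q_U + q_Z) = 0.
Zephyr's first-order condition: 78 - 4q_Z - 2(q_U + q_C) = 0.
Adding the 3 first-order conditions: 209 − 8Q = 0, so Q = 209/8.
Back-substituting: q_U = (66 − 209/4)/2 = 55/8, q_C = (65 − 209/4)/2 = 51/8, q_Z = (78 − 209/4)/2 = 103/8.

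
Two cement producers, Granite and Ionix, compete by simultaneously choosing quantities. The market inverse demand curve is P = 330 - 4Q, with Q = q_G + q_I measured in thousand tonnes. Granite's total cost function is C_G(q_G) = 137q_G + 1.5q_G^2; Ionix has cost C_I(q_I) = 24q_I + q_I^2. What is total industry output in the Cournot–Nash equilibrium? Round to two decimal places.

35.11

Granite's profit: π_G = (330 - 4Q)q_G - (137q_G + (3/2)q_G²). Setting ∂π_G/∂q_G = 0: 193 - 11q_G - 4(q_I) = 0.
Ionix's first-order condition: 306 - 10q_I - 4(q_G) = 0.
Rearranging gives the reaction functions q_G = (193 - 4q_I)/11 and q_I = (306 - 4q_G)/10.
Substituting one into the other gives q_G = 353/47 and q_I = 1297/47.
Total output Q = 353/47 + 1297/47 = 1650/47.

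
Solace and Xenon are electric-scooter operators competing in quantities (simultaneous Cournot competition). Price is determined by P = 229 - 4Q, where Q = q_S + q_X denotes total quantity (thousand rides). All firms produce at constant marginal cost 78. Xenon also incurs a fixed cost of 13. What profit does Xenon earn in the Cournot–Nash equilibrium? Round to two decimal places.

620.36

A representative firm's profit is π_i = q_i(229 - 4Q) - 78q_i.
Setting ∂π_i/∂q_i = 0 with rivals' quantities fixed: 151 - 8q_i - 4q_j = 0.
By symmetry each firm produces the same amount; substituting q_j = q_i yields q_i = 151/12.
Price P = 229 - 4·(151/6) = 385/3.
Xenon's profit: (385/3 - 78)·(151/12) - 13 = 620.3611.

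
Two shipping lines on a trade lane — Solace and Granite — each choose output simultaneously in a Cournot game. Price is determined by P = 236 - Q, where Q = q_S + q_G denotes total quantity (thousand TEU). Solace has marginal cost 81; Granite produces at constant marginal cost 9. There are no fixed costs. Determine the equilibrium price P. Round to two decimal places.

108.67

Solace's profit: π_S = (236 - Q)q_S - (81q_S). Setting ∂π_S/∂q_S = 0: 155 - 2q_S - (q_G) = 0.
Granite's profit: π_G = (236 - Q)q_G - (9q_G). Setting ∂π_G/∂q_G = 0: 227 - 2q_G - (q_S) = 0.
Rearranging gives the reaction functions q_S = (155 - q_G)/2 and q_G = (227 - q_S)/2.
Substituting one into the other gives q_S = 83/3 and q_G = 299/3.
Total output Q = 382/3, so price P = 236 - 382/3 = 326/3.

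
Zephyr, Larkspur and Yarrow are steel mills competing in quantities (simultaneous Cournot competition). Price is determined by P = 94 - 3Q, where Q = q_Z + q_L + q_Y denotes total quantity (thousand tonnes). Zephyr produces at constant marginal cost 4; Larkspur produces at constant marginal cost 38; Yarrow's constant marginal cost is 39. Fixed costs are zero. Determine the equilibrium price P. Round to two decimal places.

43.75

Zephyr's profit: π_Z = (94 - 3Q)q_Z - (4q_Z). Setting ∂π_Z/∂q_Z = 0: 90 - 6q_Z - 3(q_L + q_Y) = 0.
Larkspur's profit: π_L = (94 - 3Q)q_L - (38q_L). Setting ∂π_L/∂q_L = 0: 56 - 6q_L - 3(q_Z + q_Y) = 0.
Yarrow's profit: π_Y = (94 - 3Q)q_Y - (39q_Y). Setting ∂π_Y/∂q_Y = 0: 55 - 6q_Y - 3(q_Z + q_L) = 0.
Adding the 3 conditions: 201 − 6Q − 6Q = 0, i.e. Q = 67/4.
Back-substituting: q_Z = (90 − 201/4)/3 = 53/4, q_L = (56 − 201/4)/3 = 23/12, q_Y = (55 − 201/4)/3 = 19/12.
Total output Q = 67/4, so price P = 94 - 3·(67/4) = 175/4.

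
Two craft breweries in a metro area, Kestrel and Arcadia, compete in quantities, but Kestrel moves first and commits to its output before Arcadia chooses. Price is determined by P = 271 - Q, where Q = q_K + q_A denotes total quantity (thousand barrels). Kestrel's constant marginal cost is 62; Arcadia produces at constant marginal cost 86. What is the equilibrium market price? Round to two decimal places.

Solve by backward induction. Given q_K, the follower Arcadia maximises π_A = (271 - q_K - q_A)q_A - 86q_A.
Follower FOC: 185 - q_K - 2q_A = 0, so q_A(q_K) = (185 - q_K)/2.
The leader anticipates this reaction. Substituting into P = 271 - Q gives P = 357/2 - (1/2)q_K, so π_K = (357/2 - (1/2)q_K)q_K - 62q_K.
Leader FOC: 233/2 - q_K = 0, so q_K = 233/2.
Then q_A = (185 - 233/2)/2 = 137/4.
Total output Q = 603/4, so price P = 271 - 603/4 = 481/4.

120.25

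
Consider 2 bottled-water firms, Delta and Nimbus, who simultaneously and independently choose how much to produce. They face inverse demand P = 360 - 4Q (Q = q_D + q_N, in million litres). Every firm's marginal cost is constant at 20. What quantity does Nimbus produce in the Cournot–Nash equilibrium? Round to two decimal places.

Each firm earns π_i = (360 - 4Q)q_i - 20q_i.
First-order condition (treating rivals' output as given): 340 - 8q_i - 4q_j = 0.
By symmetry each firm produces the same amount; substituting q_j = q_i yields q_i = 340/12 = 85/3.

28.33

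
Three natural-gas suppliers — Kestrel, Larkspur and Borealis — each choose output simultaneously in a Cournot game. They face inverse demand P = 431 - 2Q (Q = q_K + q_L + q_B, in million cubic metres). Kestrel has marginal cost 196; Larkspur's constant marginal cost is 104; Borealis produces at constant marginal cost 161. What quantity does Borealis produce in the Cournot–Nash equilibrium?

Kestrel's profit: π_K = (431 - 2Q)q_K - (196q_K). Setting ∂π_K/∂q_K = 0: 235 - 4q_K - 2(q_L + q_B) = 0.
Larkspur's profit: π_L = (431 - 2Q)q_L - (104q_L). Setting ∂π_L/∂q_L = 0: 327 - 4q_L - 2(q_K + q_B) = 0.
Borealis's profit: π_B = (431 - 2Q)q_B - (161q_B). Setting ∂π_B/∂q_B = 0: 270 - 4q_B - 2(q_K + q_L) = 0.
Summing all 3 equations gives 832 − 8Q = 0, hence Q = 104.
Back-substituting: q_K = (235 − 208)/2 = 27/2, q_L = (327 − 208)/2 = 119/2, q_B = (270 − 208)/2 = 31.

31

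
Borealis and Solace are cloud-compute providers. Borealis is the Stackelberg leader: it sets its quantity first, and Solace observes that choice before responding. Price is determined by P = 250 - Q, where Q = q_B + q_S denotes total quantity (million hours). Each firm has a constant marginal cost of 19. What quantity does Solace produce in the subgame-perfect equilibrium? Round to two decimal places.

Solve by backward induction. Given q_B, the follower Solace maximises π_S = (250 - q_B - q_S)q_S - 19q_S.
∂π_S/∂q_S = 231 - q_B - 2q_S = 0 gives the reaction function q_S = (231 - q_B)/2.
The leader anticipates this reaction. Substituting into P = 250 - Q gives P = 269/2 - (1/2)q_B, so π_B = (269/2 - (1/2)q_B)q_B - 19q_B.
Leader FOC: 231/2 - q_B = 0, so q_B = 231/2.
Then q_S = (231 - 231/2)/2 = 231/4.

57.75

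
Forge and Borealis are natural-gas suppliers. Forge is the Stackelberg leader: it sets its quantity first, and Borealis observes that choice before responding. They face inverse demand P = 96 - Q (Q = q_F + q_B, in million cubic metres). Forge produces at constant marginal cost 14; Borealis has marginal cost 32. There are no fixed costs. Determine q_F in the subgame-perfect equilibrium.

50

The follower Borealis best-responds to any q_F: π_B = (96 - Q)q_B - 32q_B.
Setting the follower's marginal profit to zero, 64 - q_F - 2q_B = 0, i.e. q_B = (64 - q_F)/2.
The leader anticipates this reaction. Substituting into P = 96 - Q gives P = 64 - (1/2)q_F, so π_F = (64 - (1/2)q_F)q_F - 14q_F.
Maximising: ∂π_F/∂q_F = 50 - q_F = 0, giving q_F = 50.
Then q_B = (64 - 50)/2 = 7.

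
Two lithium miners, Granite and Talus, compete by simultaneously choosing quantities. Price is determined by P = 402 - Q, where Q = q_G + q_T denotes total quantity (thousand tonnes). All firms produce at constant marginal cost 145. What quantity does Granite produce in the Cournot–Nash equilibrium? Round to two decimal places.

85.67

Each firm earns π_i = (402 - Q)q_i - 145q_i.
First-order condition (treating rivals' output as given): 257 - 2q_i - q_j = 0.
By symmetry each firm produces the same amount; substituting q_j = q_i yields q_i = 257/3.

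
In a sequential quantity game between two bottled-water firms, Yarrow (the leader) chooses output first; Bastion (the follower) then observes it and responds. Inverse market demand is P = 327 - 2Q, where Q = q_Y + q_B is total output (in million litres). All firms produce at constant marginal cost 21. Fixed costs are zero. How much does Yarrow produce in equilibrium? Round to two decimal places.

The follower Bastion best-responds to any q_Y: π_B = (327 - 2Q)q_B - 21q_B.
Setting the follower's marginal profit to zero, 306 - 2q_Y - 4q_B = 0, i.e. q_B = (306 - 2q_Y)/4.
Yarrow substitutes q_B(q_Y) into its own profit: π_Y = q_Y(327 - 2q_Y - (306 - 2q_Y)/2) - 21q_Y = (174 - q_Y)q_Y - 21q_Y.
Maximising: ∂π_Y/∂q_Y = 153 - 2q_Y = 0, giving q_Y = 153/2.
Then q_B = (306 - 2·(153/2))/4 = 153/4.

76.50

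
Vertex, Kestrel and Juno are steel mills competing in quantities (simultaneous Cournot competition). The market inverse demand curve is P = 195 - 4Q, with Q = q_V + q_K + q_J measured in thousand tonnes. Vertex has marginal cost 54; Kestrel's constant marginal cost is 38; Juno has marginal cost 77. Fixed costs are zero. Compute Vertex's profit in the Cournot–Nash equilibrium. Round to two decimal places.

Vertex's profit: π_V = (195 - 4Q)q_V - (54q_V). Setting ∂π_V/∂q_V = 0: 141 - 8q_V - 4(q_K + q_J) = 0.
Kestrel's profit: π_K = (195 - 4Q)q_K - (38q_K). Setting ∂π_K/∂q_K = 0: 157 - 8q_K - 4(q_V + q_J) = 0.
Juno's first-order condition: 118 - 8q_J - 4(q_V + q_K) = 0.
Adding the 3 first-order conditions: 416 − 16Q = 0, so Q = 26.
Back-substituting: q_V = (141 − 104)/4 = 37/4, q_K = (157 − 104)/4 = 53/4, q_J = (118 − 104)/4 = 7/2.
Price P = 195 - 4·26 = 91.
Vertex's profit: (91 - 54)·(37/4) = 1369/4.

342.25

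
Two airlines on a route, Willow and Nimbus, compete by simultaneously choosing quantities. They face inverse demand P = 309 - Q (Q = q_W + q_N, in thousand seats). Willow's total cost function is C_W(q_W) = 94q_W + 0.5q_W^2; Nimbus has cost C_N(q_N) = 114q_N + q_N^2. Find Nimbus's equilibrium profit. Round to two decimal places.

2262.81

Willow's profit: π_W = (309 - Q)q_W - (94q_W + (1/2)q_W²). Setting ∂π_W/∂q_W = 0: 215 - 3q_W - (q_N) = 0.
Nimbus's first-order condition: 195 - 4q_N - (q_W) = 0.
Best responses: q_W = (215 - q_N)/3, q_N = (195 - q_W)/4.
Substituting one into the other gives q_W = 665/11 and q_N = 370/11.
Price P = 309 - 1035/11 = 214.9091.
Nimbus's profit: 214.9091·(370/11) - 114·(370/11) - (370/11)² = 2262.8099.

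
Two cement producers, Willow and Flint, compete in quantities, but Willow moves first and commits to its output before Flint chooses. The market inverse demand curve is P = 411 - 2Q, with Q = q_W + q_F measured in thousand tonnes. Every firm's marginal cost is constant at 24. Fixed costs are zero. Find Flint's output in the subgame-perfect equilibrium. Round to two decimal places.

Solve by backward induction. Given q_W, the follower Flint maximises π_F = (411 - 2q_W - 2q_F)q_F - 24q_F.
∂π_F/∂q_F = 387 - 2q_W - 4q_F = 0 gives the reaction function q_F = (387 - 2q_W)/4.
The leader anticipates this reaction. Substituting into P = 411 - 2Q gives P = 435/2 - q_W, so π_W = (435/2 - q_W)q_W - 24q_W.
Leader FOC: 387/2 - 2q_W = 0, so q_W = 387/4.
Then q_F = (387 - 2·(387/4))/4 = 387/8.

48.38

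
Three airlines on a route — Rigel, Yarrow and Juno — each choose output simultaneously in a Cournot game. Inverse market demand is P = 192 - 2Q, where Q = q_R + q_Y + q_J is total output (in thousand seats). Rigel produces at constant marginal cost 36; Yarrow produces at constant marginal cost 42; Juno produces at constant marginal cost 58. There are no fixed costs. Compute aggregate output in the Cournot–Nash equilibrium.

55

Rigel's profit: π_R = (192 - 2Q)q_R - (36q_R). Setting ∂π_R/∂q_R = 0: 156 - 4q_R - 2(q_Y + q_J) = 0.
Yarrow's first-order condition: 150 - 4q_Y - 2(q_R + q_J) = 0.
Juno's profit: π_J = (192 - 2Q)q_J - (58q_J). Setting ∂π_J/∂q_J = 0: 134 - 4q_J - 2(q_R + q_Y) = 0.
Adding the 3 first-order conditions: 440 − 8Q = 0, so Q = 55.
Back-substituting: q_R = (156 − 110)/2 = 23, q_Y = (150 − 110)/2 = 20, q_J = (134 − 110)/2 = 12.
Total output Q = 23 + 20 + 12 = 55.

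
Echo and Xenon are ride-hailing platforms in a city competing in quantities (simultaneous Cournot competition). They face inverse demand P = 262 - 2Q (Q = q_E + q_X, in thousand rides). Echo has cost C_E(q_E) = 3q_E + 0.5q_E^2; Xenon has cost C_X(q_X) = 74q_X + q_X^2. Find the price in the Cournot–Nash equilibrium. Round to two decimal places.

138.92

Echo's profit: π_E = (262 - 2Q)q_E - (3q_E + (1/2)q_E²). Setting ∂π_E/∂q_E = 0: 259 - 5q_E - 2(q_X) = 0.
Xenon's first-order condition: 188 - 6q_X - 2(q_E) = 0.
Rearranging gives the reaction functions q_E = (259 - 2q_X)/5 and q_X = (188 - 2q_E)/6.
Solving the pair: q_E = 589/13, q_X = 211/13.
Total output Q = 800/13, so price P = 262 - 2·(800/13) = 1806/13.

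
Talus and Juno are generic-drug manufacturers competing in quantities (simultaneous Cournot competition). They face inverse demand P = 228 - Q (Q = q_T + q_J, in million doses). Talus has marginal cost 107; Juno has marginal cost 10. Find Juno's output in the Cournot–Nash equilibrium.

Talus's profit: π_T = (228 - Q)q_T - (107q_T). Setting ∂π_T/∂q_T = 0: 121 - 2q_T - (q_J) = 0.
Juno's first-order condition: 218 - 2q_J - (q_T) = 0.
Rearranging gives the reaction functions q_T = (121 - q_J)/2 and q_J = (218 - q_T)/2.
Solving the pair: q_T = 8, q_J = 105.

105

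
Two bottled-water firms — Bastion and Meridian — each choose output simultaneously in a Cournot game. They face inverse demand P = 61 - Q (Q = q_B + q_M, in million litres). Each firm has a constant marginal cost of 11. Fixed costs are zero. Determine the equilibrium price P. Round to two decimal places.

Each firm earns π_i = (61 - Q)q_i - 11q_i.
First-order condition (treating rivals' output as given): 50 - 2q_i - q_j = 0.
With identical firms every q_j equals q_i, so q_j = q_i and 50 = 3q_i, giving q_i = 50/3.
Total output Q = 100/3, so price P = 61 - 100/3 = 83/3.

27.67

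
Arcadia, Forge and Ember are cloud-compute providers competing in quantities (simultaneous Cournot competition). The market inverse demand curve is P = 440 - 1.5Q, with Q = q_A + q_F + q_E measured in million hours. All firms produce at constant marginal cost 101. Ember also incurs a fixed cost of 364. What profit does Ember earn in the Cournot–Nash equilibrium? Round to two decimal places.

A representative firm's profit is π_i = q_i(440 - 1.5Q) - 101q_i.
Setting ∂π_i/∂q_i = 0 with rivals' quantities fixed: 339 - 3q_i - (3/2)·Σ_{j≠i} q_j = 0.
By symmetry each firm produces the same amount; substituting Σ_{j≠i} q_j = 2q_i yields q_i = 339/6 = 113/2.
Price P = 440 - (3/2)·(339/2) = 743/4.
Ember's profit: (743/4 - 101)·(113/2) - 364 = 4424.3750.

4424.38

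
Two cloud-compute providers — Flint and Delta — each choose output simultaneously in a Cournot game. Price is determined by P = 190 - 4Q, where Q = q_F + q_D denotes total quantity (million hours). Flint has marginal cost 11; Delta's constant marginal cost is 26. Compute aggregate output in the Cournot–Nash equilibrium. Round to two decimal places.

28.58

Flint's profit: π_F = (190 - 4Q)q_F - (11q_F). Setting ∂π_F/∂q_F = 0: 179 - 8q_F - 4(q_D) = 0.
Delta's first-order condition: 164 - 8q_D - 4(q_F) = 0.
So q_F = (179 - 4q_D)/8 and q_D = (164 - 4q_F)/8.
Solving the pair: q_F = 97/6, q_D = 149/12.
Total output Q = 97/6 + 149/12 = 343/12.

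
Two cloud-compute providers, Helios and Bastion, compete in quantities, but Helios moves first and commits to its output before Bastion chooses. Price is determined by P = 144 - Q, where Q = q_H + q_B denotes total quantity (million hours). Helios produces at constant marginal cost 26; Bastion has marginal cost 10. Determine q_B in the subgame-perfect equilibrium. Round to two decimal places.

41.50

Solve by backward induction. Given q_H, the follower Bastion maximises π_B = (144 - q_H - q_B)q_B - 10q_B.
∂π_B/∂q_B = 134 - q_H - 2q_B = 0 gives the reaction function q_B = (134 - q_H)/2.
The leader anticipates this reaction. Substituting into P = 144 - Q gives P = 77 - (1/2)q_H, so π_H = (77 - (1/2)q_H)q_H - 26q_H.
Maximising: ∂π_H/∂q_H = 51 - q_H = 0, giving q_H = 51.
Then q_B = (134 - 51)/2 = 83/2.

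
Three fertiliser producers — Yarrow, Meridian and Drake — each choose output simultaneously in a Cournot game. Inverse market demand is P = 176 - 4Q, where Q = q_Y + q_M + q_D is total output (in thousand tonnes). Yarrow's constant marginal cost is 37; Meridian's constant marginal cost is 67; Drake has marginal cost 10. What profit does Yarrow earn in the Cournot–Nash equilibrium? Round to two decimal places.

315.06

Yarrow's profit: π_Y = (176 - 4Q)q_Y - (37q_Y). Setting ∂π_Y/∂q_Y = 0: 139 - 8q_Y - 4(q_M + q_D) = 0.
Meridian's first-order condition: 109 - 8q_M - 4(q_Y + q_D) = 0.
Drake's profit: π_D = (176 - 4Q)q_D - (10q_D). Setting ∂π_D/∂q_D = 0: 166 - 8q_D - 4(q_Y + q_M) = 0.
Summing all 3 equations gives 414 − 16Q = 0, hence Q = 207/8.
Back-substituting: q_Y = (139 − 207/2)/4 = 71/8, q_M = (109 − 207/2)/4 = 11/8, q_D = (166 − 207/2)/4 = 125/8.
Price P = 176 - 4·(207/8) = 145/2.
Yarrow's profit: (145/2 - 37)·(71/8) = 315.0625.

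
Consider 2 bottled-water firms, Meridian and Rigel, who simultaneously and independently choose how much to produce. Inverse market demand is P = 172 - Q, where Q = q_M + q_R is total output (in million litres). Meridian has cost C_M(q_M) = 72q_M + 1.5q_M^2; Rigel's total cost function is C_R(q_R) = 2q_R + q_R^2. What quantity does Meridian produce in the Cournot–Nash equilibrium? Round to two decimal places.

12.11

Meridian's profit: π_M = (172 - Q)q_M - (72q_M + (3/2)q_M²). Setting ∂π_M/∂q_M = 0: 100 - 5q_M - (q_R) = 0.
Rigel's first-order condition: 170 - 4q_R - (q_M) = 0.
So q_M = (100 - q_R)/5 and q_R = (170 - q_M)/4.
Substituting one into the other gives q_M = 230/19 and q_R = 750/19.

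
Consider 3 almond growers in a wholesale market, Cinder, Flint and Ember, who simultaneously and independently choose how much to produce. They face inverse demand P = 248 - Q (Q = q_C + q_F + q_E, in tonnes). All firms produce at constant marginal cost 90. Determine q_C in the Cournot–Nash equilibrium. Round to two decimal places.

39.50

Each firm earns π_i = (248 - Q)q_i - 90q_i.
Setting ∂π_i/∂q_i = 0 with rivals' quantities fixed: 158 - 2q_i - Σ_{j≠i} q_j = 0.
With identical firms every q_j equals q_i, so Σ_{j≠i} q_j = 2q_i and 158 = 4q_i, giving q_i = 79/2.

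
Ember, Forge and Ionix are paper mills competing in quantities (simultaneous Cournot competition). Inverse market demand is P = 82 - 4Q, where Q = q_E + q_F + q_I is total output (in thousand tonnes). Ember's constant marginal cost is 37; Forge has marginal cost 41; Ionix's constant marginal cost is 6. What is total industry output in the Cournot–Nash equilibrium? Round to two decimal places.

Ember's profit: π_E = (82 - 4Q)q_E - (37q_E). Setting ∂π_E/∂q_E = 0: 45 - 8q_E - 4(q_F + q_I) = 0.
Forge's profit: π_F = (82 - 4Q)q_F - (41q_F). Setting ∂π_F/∂q_F = 0: 41 - 8q_F - 4(q_E + q_I) = 0.
Ionix's profit: π_I = (82 - 4Q)q_I - (6q_I). Setting ∂π_I/∂q_I = 0: 76 - 8q_I - 4(q_E + q_F) = 0.
Adding the 3 conditions: 162 − 8Q − 8Q = 0, i.e. Q = 81/8.
Back-substituting: q_E = (45 − 81/2)/4 = 9/8, q_F = (41 − 81/2)/4 = 1/8, q_I = (76 − 81/2)/4 = 71/8.
Total output Q = 9/8 + 1/8 + 71/8 = 81/8.

10.13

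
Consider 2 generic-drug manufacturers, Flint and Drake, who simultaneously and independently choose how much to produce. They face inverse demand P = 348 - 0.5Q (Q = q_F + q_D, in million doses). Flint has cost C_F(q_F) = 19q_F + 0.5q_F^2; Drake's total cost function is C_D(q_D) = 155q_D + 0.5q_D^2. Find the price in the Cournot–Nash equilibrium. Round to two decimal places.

243.60

Flint's profit: π_F = (348 - 0.5Q)q_F - (19q_F + (1/2)q_F²). Setting ∂π_F/∂q_F = 0: 329 - 2q_F - (1/2)(q_D) = 0.
Drake's first-order condition: 193 - 2q_D - (1/2)(q_F) = 0.
Best responses: q_F = (329 - (1/2)q_D)/2, q_D = (193 - (1/2)q_F)/2.
Substituting one into the other gives q_F = 149.7333 and q_D = 886/15.
Total output Q = 1044/5, so price P = 348 - (1/2)·(1044/5) = 1218/5.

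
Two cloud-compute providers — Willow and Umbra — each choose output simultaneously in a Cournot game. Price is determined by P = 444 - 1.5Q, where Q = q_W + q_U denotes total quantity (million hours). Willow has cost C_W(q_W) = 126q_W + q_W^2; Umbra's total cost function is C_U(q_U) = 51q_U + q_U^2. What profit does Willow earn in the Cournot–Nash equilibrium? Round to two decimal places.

Willow's profit: π_W = (444 - 1.5Q)q_W - (126q_W + q_W²). Setting ∂π_W/∂q_W = 0: 318 - 5q_W - (3/2)(q_U) = 0.
Umbra's first-order condition: 393 - 5q_U - (3/2)(q_W) = 0.
So q_W = (318 - (3/2)q_U)/5 and q_U = (393 - (3/2)q_W)/5.
Solving the pair: q_W = 43.9780, q_U = 65.4066.
Price P = 444 - (3/2)·(1422/13) = 279.9231.
Willow's profit: 279.9231·43.9780 - 126·43.9780 - 43.9780² = 4835.1660.

4835.17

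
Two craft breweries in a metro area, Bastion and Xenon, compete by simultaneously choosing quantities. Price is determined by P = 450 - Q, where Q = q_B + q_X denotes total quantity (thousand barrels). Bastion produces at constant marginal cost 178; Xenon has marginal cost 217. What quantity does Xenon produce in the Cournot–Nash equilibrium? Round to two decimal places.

Bastion's profit: π_B = (450 - Q)q_B - (178q_B). Setting ∂π_B/∂q_B = 0: 272 - 2q_B - (q_X) = 0.
Xenon's profit: π_X = (450 - Q)q_X - (217q_X). Setting ∂π_X/∂q_X = 0: 233 - 2q_X - (q_B) = 0.
Best responses: q_B = (272 - q_X)/2, q_X = (233 - q_B)/2.
Substituting one into the other gives q_B = 311/3 and q_X = 194/3.

64.67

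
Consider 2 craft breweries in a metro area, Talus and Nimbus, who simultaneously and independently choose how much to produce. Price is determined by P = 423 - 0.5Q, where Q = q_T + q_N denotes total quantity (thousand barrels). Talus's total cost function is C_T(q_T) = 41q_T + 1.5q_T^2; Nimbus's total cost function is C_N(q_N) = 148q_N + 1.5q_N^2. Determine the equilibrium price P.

Talus's profit: π_T = (423 - 0.5Q)q_T - (41q_T + (3/2)q_T²). Setting ∂π_T/∂q_T = 0: 382 - 4q_T - (1/2)(q_N) = 0.
Nimbus's first-order condition: 275 - 4q_N - (1/2)(q_T) = 0.
So q_T = (382 - (1/2)q_N)/4 and q_N = (275 - (1/2)q_T)/4.
Substituting one into the other gives q_T = 618/7 and q_N = 404/7.
Total output Q = 146, so price P = 423 - (1/2)·146 = 350.

350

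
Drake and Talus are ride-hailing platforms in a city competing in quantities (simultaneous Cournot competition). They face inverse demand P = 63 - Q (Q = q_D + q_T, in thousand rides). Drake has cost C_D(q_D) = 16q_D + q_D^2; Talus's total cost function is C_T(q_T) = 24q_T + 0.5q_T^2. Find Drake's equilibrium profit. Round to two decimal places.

171.97

Drake's profit: π_D = (63 - Q)q_D - (16q_D + q_D²). Setting ∂π_D/∂q_D = 0: 47 - 4q_D - (q_T) = 0.
Talus's first-order condition: 39 - 3q_T - (q_D) = 0.
Best responses: q_D = (47 - q_T)/4, q_T = (39 - q_D)/3.
Substituting one into the other gives q_D = 102/11 and q_T = 109/11.
Price P = 63 - 211/11 = 482/11.
Drake's profit: (482/11)·(102/11) - 16·(102/11) - (102/11)² = 171.9669.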